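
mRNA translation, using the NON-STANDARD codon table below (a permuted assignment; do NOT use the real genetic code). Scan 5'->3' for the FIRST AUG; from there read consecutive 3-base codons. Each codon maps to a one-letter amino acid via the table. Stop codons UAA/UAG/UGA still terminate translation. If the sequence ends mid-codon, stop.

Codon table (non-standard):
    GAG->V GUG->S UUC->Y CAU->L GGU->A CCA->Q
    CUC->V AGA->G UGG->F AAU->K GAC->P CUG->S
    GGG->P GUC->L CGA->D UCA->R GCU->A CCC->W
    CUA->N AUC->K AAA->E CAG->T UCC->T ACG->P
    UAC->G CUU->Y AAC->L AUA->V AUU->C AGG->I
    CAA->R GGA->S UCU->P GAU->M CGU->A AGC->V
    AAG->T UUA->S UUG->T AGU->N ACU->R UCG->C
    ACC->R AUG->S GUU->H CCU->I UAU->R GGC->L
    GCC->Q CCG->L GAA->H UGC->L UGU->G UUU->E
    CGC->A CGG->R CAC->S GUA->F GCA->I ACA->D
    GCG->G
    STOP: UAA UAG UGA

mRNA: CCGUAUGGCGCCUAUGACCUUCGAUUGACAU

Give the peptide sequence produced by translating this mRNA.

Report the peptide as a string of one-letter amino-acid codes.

start AUG at pos 4
pos 4: AUG -> S; peptide=S
pos 7: GCG -> G; peptide=SG
pos 10: CCU -> I; peptide=SGI
pos 13: AUG -> S; peptide=SGIS
pos 16: ACC -> R; peptide=SGISR
pos 19: UUC -> Y; peptide=SGISRY
pos 22: GAU -> M; peptide=SGISRYM
pos 25: UGA -> STOP

Answer: SGISRYM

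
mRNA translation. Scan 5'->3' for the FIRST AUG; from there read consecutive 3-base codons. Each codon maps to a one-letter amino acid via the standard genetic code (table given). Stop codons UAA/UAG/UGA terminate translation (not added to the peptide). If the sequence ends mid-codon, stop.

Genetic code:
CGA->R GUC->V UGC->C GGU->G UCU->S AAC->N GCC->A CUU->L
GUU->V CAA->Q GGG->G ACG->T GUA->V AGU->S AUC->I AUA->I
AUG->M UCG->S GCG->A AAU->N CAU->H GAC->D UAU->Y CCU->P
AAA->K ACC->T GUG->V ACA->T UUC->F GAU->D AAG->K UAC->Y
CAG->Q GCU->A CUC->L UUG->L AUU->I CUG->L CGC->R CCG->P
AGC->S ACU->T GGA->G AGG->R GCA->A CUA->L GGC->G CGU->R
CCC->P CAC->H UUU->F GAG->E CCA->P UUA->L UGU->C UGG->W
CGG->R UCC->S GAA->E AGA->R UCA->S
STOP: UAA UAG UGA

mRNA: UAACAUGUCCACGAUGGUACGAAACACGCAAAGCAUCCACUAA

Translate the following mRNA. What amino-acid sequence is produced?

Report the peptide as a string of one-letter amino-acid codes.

Answer: MSTMVRNTQSIH

Derivation:
start AUG at pos 4
pos 4: AUG -> M; peptide=M
pos 7: UCC -> S; peptide=MS
pos 10: ACG -> T; peptide=MST
pos 13: AUG -> M; peptide=MSTM
pos 16: GUA -> V; peptide=MSTMV
pos 19: CGA -> R; peptide=MSTMVR
pos 22: AAC -> N; peptide=MSTMVRN
pos 25: ACG -> T; peptide=MSTMVRNT
pos 28: CAA -> Q; peptide=MSTMVRNTQ
pos 31: AGC -> S; peptide=MSTMVRNTQS
pos 34: AUC -> I; peptide=MSTMVRNTQSI
pos 37: CAC -> H; peptide=MSTMVRNTQSIH
pos 40: UAA -> STOP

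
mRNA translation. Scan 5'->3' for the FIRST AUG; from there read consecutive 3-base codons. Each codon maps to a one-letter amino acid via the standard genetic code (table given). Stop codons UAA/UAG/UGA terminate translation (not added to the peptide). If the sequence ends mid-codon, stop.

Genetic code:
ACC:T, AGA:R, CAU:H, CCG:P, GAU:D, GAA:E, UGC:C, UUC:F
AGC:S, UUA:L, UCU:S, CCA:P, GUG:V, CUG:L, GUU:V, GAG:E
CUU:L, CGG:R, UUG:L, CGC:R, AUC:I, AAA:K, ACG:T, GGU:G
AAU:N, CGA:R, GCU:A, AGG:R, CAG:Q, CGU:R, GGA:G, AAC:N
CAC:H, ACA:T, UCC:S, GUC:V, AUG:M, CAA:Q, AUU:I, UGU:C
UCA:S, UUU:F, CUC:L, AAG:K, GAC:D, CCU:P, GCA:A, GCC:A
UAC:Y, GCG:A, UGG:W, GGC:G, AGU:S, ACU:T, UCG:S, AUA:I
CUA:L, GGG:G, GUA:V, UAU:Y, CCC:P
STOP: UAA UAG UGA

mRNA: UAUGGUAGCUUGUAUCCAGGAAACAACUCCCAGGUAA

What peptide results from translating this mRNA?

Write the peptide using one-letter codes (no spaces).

start AUG at pos 1
pos 1: AUG -> M; peptide=M
pos 4: GUA -> V; peptide=MV
pos 7: GCU -> A; peptide=MVA
pos 10: UGU -> C; peptide=MVAC
pos 13: AUC -> I; peptide=MVACI
pos 16: CAG -> Q; peptide=MVACIQ
pos 19: GAA -> E; peptide=MVACIQE
pos 22: ACA -> T; peptide=MVACIQET
pos 25: ACU -> T; peptide=MVACIQETT
pos 28: CCC -> P; peptide=MVACIQETTP
pos 31: AGG -> R; peptide=MVACIQETTPR
pos 34: UAA -> STOP

Answer: MVACIQETTPR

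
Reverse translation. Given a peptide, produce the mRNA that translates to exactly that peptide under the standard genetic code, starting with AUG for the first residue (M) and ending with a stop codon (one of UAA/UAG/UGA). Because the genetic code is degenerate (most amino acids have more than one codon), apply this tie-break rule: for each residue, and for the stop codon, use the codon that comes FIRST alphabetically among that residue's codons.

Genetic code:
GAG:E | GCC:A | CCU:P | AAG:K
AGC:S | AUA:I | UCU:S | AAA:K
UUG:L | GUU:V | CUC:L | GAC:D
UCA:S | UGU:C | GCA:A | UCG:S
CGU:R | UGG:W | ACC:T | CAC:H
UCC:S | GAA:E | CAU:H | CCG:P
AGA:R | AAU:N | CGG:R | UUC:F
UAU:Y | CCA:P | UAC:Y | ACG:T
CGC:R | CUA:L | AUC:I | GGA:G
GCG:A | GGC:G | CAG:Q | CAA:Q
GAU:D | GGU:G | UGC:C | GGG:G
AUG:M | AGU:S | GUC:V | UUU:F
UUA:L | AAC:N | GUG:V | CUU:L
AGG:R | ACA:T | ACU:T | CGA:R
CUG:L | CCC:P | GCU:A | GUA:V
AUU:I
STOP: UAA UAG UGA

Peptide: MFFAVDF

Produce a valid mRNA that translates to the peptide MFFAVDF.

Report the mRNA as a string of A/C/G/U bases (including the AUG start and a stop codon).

Answer: mRNA: AUGUUCUUCGCAGUAGACUUCUAA

Derivation:
residue 1: M -> AUG (start codon)
residue 2: F codons sorted = UUC,UUU -> pick first = UUC
residue 3: F codons sorted = UUC,UUU -> pick first = UUC
residue 4: A codons sorted = GCA,GCC,GCG,GCU -> pick first = GCA
residue 5: V codons sorted = GUA,GUC,GUG,GUU -> pick first = GUA
residue 6: D codons sorted = GAC,GAU -> pick first = GAC
residue 7: F codons sorted = UUC,UUU -> pick first = UUC
terminator: stop codons sorted = UAA,UAG,UGA -> pick first = UAA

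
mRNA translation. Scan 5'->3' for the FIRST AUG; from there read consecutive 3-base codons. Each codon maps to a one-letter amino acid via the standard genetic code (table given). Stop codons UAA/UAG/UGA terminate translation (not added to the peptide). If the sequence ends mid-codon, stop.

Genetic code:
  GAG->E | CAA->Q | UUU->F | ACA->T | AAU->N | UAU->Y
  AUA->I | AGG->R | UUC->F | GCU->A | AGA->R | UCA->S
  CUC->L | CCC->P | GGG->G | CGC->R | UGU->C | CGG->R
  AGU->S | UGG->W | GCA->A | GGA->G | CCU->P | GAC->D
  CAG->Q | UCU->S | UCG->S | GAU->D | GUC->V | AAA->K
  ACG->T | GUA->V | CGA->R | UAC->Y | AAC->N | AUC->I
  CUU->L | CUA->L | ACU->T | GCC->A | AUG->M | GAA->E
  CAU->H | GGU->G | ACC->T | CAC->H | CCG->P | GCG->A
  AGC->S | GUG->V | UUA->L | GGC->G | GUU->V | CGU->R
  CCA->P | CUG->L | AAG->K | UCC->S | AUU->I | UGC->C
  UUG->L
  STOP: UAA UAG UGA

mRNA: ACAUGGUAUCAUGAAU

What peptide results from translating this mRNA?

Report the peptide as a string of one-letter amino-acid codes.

start AUG at pos 2
pos 2: AUG -> M; peptide=M
pos 5: GUA -> V; peptide=MV
pos 8: UCA -> S; peptide=MVS
pos 11: UGA -> STOP

Answer: MVS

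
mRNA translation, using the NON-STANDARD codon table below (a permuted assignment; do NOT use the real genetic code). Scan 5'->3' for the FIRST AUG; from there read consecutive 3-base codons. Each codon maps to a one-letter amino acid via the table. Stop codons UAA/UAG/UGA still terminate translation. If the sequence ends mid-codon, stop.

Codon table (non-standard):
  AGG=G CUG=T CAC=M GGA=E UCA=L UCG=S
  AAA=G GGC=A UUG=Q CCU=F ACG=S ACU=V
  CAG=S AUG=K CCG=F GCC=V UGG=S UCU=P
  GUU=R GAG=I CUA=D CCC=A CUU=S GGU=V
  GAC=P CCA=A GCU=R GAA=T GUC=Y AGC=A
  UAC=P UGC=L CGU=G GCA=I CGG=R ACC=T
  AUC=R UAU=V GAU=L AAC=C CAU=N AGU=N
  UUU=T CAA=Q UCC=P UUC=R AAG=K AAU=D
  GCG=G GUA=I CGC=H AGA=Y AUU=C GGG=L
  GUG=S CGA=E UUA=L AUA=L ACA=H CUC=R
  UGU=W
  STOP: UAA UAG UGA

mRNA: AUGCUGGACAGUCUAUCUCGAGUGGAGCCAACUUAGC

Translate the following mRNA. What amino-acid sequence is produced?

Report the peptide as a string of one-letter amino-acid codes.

Answer: KTPNDPESIAV

Derivation:
start AUG at pos 0
pos 0: AUG -> K; peptide=K
pos 3: CUG -> T; peptide=KT
pos 6: GAC -> P; peptide=KTP
pos 9: AGU -> N; peptide=KTPN
pos 12: CUA -> D; peptide=KTPND
pos 15: UCU -> P; peptide=KTPNDP
pos 18: CGA -> E; peptide=KTPNDPE
pos 21: GUG -> S; peptide=KTPNDPES
pos 24: GAG -> I; peptide=KTPNDPESI
pos 27: CCA -> A; peptide=KTPNDPESIA
pos 30: ACU -> V; peptide=KTPNDPESIAV
pos 33: UAG -> STOP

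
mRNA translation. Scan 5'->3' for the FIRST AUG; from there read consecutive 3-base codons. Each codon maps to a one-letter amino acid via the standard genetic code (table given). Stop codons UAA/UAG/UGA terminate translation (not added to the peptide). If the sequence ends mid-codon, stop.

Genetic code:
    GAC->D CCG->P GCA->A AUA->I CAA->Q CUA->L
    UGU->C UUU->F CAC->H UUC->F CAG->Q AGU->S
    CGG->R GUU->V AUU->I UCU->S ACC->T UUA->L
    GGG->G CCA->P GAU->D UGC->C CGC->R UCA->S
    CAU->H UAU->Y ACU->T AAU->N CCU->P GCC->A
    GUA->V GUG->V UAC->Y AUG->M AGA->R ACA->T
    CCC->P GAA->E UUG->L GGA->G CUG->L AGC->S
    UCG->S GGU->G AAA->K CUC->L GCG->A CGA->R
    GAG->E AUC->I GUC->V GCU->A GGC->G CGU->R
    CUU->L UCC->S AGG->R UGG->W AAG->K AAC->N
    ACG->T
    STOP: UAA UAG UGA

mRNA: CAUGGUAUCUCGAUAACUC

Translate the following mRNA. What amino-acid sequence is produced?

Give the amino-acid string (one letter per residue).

Answer: MVSR

Derivation:
start AUG at pos 1
pos 1: AUG -> M; peptide=M
pos 4: GUA -> V; peptide=MV
pos 7: UCU -> S; peptide=MVS
pos 10: CGA -> R; peptide=MVSR
pos 13: UAA -> STOP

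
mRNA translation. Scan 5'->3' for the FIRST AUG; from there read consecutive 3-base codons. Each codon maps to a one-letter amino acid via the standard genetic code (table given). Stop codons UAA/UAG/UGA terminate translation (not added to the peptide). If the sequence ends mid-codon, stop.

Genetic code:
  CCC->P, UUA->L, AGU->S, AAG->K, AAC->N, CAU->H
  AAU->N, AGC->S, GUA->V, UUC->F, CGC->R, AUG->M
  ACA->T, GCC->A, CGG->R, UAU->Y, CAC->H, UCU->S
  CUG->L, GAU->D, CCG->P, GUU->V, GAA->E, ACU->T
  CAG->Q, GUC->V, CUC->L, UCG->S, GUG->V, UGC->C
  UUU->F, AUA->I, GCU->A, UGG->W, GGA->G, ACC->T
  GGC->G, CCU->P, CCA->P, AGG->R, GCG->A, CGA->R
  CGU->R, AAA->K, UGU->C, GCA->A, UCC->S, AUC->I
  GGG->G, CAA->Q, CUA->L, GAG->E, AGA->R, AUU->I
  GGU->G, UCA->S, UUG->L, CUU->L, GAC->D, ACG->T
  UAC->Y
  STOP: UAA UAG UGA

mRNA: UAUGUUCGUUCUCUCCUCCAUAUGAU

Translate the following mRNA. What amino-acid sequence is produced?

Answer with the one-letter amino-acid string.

start AUG at pos 1
pos 1: AUG -> M; peptide=M
pos 4: UUC -> F; peptide=MF
pos 7: GUU -> V; peptide=MFV
pos 10: CUC -> L; peptide=MFVL
pos 13: UCC -> S; peptide=MFVLS
pos 16: UCC -> S; peptide=MFVLSS
pos 19: AUA -> I; peptide=MFVLSSI
pos 22: UGA -> STOP

Answer: MFVLSSI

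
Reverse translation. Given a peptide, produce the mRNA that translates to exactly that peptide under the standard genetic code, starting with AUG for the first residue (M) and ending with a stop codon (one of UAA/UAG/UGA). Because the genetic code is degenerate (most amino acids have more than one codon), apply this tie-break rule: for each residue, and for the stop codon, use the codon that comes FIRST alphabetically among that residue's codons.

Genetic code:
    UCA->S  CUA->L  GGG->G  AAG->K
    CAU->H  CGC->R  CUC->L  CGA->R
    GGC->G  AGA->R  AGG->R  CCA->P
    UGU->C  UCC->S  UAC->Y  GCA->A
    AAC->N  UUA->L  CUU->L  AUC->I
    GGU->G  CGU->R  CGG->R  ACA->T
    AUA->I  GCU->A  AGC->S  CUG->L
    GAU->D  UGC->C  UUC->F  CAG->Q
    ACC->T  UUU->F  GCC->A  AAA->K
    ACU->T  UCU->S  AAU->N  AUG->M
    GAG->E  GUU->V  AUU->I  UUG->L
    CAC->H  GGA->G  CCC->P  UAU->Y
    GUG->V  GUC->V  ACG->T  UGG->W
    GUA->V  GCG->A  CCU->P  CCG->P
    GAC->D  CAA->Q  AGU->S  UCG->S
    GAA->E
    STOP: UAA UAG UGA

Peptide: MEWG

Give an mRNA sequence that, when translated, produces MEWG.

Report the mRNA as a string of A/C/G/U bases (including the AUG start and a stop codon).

Answer: mRNA: AUGGAAUGGGGAUAA

Derivation:
residue 1: M -> AUG (start codon)
residue 2: E codons sorted = GAA,GAG -> pick first = GAA
residue 3: W -> UGG (only codon)
residue 4: G codons sorted = GGA,GGC,GGG,GGU -> pick first = GGA
terminator: stop codons sorted = UAA,UAG,UGA -> pick first = UAA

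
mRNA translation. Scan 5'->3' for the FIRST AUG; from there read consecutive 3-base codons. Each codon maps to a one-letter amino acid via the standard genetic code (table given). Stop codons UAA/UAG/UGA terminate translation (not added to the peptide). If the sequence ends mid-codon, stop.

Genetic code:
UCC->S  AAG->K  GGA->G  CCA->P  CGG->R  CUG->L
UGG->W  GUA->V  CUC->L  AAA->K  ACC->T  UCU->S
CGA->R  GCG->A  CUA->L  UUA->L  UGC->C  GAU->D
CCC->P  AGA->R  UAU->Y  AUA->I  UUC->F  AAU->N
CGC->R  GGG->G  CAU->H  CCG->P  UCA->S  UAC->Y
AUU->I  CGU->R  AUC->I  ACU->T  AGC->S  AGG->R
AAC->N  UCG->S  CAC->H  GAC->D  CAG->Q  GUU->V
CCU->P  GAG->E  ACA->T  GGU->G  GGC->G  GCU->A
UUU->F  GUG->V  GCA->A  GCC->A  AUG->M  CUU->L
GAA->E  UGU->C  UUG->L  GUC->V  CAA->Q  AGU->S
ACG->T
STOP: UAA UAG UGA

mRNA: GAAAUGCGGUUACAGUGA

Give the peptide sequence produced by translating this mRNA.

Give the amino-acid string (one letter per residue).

start AUG at pos 3
pos 3: AUG -> M; peptide=M
pos 6: CGG -> R; peptide=MR
pos 9: UUA -> L; peptide=MRL
pos 12: CAG -> Q; peptide=MRLQ
pos 15: UGA -> STOP

Answer: MRLQ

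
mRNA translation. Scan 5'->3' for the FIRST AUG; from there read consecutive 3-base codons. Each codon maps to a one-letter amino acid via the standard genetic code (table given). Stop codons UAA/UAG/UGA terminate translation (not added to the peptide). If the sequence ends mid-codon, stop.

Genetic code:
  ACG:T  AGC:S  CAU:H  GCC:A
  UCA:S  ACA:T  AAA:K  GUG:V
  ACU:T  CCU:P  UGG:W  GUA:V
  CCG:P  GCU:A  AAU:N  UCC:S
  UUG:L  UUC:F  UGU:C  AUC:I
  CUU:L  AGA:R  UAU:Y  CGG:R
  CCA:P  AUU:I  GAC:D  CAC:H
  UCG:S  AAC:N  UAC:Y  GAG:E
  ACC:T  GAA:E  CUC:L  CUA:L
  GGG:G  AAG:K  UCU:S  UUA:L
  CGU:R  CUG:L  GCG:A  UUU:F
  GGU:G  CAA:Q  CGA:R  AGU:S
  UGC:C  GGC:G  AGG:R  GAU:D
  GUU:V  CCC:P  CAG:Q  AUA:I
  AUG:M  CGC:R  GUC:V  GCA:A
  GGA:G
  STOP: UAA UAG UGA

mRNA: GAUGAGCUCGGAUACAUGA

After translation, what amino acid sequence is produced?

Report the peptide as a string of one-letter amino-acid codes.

Answer: MSSDT

Derivation:
start AUG at pos 1
pos 1: AUG -> M; peptide=M
pos 4: AGC -> S; peptide=MS
pos 7: UCG -> S; peptide=MSS
pos 10: GAU -> D; peptide=MSSD
pos 13: ACA -> T; peptide=MSSDT
pos 16: UGA -> STOP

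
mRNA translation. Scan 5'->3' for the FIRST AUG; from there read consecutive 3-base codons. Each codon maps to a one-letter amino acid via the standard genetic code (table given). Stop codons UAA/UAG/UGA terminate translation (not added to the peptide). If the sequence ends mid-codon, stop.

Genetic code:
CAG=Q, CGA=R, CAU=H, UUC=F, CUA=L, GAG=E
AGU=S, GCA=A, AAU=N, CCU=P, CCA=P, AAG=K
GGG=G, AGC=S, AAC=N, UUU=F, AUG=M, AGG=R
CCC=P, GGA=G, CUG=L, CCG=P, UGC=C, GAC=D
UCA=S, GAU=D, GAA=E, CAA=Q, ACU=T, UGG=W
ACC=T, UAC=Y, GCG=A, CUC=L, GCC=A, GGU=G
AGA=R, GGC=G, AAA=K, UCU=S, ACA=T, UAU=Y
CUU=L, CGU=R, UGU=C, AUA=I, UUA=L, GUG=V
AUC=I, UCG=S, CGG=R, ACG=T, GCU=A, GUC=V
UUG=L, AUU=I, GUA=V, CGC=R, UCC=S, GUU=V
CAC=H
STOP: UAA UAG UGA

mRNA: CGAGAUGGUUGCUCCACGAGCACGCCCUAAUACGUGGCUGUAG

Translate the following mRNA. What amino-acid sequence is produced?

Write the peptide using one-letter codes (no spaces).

start AUG at pos 4
pos 4: AUG -> M; peptide=M
pos 7: GUU -> V; peptide=MV
pos 10: GCU -> A; peptide=MVA
pos 13: CCA -> P; peptide=MVAP
pos 16: CGA -> R; peptide=MVAPR
pos 19: GCA -> A; peptide=MVAPRA
pos 22: CGC -> R; peptide=MVAPRAR
pos 25: CCU -> P; peptide=MVAPRARP
pos 28: AAU -> N; peptide=MVAPRARPN
pos 31: ACG -> T; peptide=MVAPRARPNT
pos 34: UGG -> W; peptide=MVAPRARPNTW
pos 37: CUG -> L; peptide=MVAPRARPNTWL
pos 40: UAG -> STOP

Answer: MVAPRARPNTWL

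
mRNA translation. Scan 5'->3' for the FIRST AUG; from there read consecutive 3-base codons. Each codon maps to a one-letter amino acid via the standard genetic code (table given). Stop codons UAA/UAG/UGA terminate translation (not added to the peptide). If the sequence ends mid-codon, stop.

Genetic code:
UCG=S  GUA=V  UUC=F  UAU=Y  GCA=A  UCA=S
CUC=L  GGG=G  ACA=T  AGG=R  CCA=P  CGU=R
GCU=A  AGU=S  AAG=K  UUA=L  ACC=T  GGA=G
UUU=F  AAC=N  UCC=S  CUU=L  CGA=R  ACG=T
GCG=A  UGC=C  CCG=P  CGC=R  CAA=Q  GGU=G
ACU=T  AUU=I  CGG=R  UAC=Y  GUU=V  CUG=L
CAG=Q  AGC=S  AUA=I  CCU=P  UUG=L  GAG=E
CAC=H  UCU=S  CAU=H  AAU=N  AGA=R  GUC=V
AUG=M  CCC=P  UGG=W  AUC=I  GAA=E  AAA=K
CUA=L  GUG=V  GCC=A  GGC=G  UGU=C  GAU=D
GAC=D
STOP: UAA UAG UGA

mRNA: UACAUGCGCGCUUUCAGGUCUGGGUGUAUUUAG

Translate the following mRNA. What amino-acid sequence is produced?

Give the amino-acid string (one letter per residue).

start AUG at pos 3
pos 3: AUG -> M; peptide=M
pos 6: CGC -> R; peptide=MR
pos 9: GCU -> A; peptide=MRA
pos 12: UUC -> F; peptide=MRAF
pos 15: AGG -> R; peptide=MRAFR
pos 18: UCU -> S; peptide=MRAFRS
pos 21: GGG -> G; peptide=MRAFRSG
pos 24: UGU -> C; peptide=MRAFRSGC
pos 27: AUU -> I; peptide=MRAFRSGCI
pos 30: UAG -> STOP

Answer: MRAFRSGCI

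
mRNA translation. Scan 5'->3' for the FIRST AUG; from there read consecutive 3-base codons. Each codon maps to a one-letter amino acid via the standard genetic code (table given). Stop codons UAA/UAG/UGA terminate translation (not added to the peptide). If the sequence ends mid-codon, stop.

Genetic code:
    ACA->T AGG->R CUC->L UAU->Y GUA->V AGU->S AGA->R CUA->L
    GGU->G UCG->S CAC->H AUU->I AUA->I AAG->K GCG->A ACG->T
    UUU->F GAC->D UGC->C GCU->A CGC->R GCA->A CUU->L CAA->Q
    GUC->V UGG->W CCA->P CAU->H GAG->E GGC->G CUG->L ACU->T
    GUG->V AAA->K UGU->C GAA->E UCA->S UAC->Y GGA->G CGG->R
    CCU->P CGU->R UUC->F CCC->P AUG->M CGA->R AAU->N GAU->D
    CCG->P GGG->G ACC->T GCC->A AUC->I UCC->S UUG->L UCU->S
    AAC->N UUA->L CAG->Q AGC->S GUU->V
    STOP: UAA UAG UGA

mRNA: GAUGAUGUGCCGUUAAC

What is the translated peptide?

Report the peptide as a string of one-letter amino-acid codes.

start AUG at pos 1
pos 1: AUG -> M; peptide=M
pos 4: AUG -> M; peptide=MM
pos 7: UGC -> C; peptide=MMC
pos 10: CGU -> R; peptide=MMCR
pos 13: UAA -> STOP

Answer: MMCR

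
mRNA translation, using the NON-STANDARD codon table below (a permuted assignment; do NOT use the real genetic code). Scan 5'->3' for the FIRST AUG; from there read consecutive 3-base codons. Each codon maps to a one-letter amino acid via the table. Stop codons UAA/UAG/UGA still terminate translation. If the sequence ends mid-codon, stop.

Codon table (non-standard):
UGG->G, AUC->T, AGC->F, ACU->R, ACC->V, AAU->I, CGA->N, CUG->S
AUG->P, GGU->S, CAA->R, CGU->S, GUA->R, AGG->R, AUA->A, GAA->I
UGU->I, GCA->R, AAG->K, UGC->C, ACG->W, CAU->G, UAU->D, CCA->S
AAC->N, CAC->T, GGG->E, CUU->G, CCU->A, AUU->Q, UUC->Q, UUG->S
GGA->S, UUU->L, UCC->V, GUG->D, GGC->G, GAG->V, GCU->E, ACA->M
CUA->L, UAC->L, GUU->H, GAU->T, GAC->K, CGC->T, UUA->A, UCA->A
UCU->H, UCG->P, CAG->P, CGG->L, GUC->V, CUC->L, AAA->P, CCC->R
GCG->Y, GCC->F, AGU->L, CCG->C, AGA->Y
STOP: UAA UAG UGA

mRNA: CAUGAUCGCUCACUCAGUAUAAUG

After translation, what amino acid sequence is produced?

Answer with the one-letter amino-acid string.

Answer: PTETAR

Derivation:
start AUG at pos 1
pos 1: AUG -> P; peptide=P
pos 4: AUC -> T; peptide=PT
pos 7: GCU -> E; peptide=PTE
pos 10: CAC -> T; peptide=PTET
pos 13: UCA -> A; peptide=PTETA
pos 16: GUA -> R; peptide=PTETAR
pos 19: UAA -> STOP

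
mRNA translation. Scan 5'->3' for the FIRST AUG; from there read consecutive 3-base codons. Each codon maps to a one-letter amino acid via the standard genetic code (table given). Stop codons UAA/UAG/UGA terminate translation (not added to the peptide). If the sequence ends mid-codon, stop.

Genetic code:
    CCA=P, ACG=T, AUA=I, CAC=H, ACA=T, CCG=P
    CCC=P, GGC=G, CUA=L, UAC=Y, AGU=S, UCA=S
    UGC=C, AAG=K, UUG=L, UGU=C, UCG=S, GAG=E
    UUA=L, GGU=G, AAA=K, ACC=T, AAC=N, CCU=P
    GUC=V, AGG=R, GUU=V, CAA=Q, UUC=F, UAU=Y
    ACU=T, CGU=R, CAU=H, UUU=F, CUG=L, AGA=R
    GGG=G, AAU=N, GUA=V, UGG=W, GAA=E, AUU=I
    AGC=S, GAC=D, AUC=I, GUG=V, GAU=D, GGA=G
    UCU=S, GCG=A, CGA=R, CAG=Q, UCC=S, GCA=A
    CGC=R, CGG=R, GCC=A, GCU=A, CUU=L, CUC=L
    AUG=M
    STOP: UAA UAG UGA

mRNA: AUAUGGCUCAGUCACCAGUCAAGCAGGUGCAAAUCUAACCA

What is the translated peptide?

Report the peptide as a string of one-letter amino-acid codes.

start AUG at pos 2
pos 2: AUG -> M; peptide=M
pos 5: GCU -> A; peptide=MA
pos 8: CAG -> Q; peptide=MAQ
pos 11: UCA -> S; peptide=MAQS
pos 14: CCA -> P; peptide=MAQSP
pos 17: GUC -> V; peptide=MAQSPV
pos 20: AAG -> K; peptide=MAQSPVK
pos 23: CAG -> Q; peptide=MAQSPVKQ
pos 26: GUG -> V; peptide=MAQSPVKQV
pos 29: CAA -> Q; peptide=MAQSPVKQVQ
pos 32: AUC -> I; peptide=MAQSPVKQVQI
pos 35: UAA -> STOP

Answer: MAQSPVKQVQI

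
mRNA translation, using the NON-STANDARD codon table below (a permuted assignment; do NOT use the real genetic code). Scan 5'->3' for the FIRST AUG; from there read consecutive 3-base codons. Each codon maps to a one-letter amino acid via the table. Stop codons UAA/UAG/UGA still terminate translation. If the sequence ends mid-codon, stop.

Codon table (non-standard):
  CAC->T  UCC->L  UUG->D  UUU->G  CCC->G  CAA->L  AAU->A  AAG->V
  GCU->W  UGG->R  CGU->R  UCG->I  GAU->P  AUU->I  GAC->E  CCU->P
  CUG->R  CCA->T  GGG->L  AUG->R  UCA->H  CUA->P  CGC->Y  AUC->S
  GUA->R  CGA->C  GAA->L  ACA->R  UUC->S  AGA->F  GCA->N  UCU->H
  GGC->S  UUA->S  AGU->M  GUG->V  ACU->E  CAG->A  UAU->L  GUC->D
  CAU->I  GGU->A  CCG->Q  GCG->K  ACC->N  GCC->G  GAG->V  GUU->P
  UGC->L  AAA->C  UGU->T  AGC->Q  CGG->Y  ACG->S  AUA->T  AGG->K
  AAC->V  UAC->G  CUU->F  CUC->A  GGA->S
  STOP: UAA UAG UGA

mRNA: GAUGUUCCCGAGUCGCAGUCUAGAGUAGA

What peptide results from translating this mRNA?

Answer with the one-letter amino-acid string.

start AUG at pos 1
pos 1: AUG -> R; peptide=R
pos 4: UUC -> S; peptide=RS
pos 7: CCG -> Q; peptide=RSQ
pos 10: AGU -> M; peptide=RSQM
pos 13: CGC -> Y; peptide=RSQMY
pos 16: AGU -> M; peptide=RSQMYM
pos 19: CUA -> P; peptide=RSQMYMP
pos 22: GAG -> V; peptide=RSQMYMPV
pos 25: UAG -> STOP

Answer: RSQMYMPV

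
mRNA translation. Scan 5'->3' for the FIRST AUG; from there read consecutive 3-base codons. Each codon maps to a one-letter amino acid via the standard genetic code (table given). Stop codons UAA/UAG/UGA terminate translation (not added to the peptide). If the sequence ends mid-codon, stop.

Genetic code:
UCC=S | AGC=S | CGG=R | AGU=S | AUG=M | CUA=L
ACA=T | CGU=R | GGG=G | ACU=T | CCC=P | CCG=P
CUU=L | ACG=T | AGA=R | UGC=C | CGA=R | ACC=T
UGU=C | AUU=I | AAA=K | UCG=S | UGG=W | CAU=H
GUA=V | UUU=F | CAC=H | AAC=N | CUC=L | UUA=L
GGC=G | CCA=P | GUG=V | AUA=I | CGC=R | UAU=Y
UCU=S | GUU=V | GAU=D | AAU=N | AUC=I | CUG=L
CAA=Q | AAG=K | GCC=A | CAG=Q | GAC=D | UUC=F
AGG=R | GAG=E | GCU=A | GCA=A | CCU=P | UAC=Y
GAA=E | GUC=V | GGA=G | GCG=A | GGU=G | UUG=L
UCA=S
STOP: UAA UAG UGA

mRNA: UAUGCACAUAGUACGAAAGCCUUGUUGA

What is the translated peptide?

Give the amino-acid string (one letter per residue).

start AUG at pos 1
pos 1: AUG -> M; peptide=M
pos 4: CAC -> H; peptide=MH
pos 7: AUA -> I; peptide=MHI
pos 10: GUA -> V; peptide=MHIV
pos 13: CGA -> R; peptide=MHIVR
pos 16: AAG -> K; peptide=MHIVRK
pos 19: CCU -> P; peptide=MHIVRKP
pos 22: UGU -> C; peptide=MHIVRKPC
pos 25: UGA -> STOP

Answer: MHIVRKPC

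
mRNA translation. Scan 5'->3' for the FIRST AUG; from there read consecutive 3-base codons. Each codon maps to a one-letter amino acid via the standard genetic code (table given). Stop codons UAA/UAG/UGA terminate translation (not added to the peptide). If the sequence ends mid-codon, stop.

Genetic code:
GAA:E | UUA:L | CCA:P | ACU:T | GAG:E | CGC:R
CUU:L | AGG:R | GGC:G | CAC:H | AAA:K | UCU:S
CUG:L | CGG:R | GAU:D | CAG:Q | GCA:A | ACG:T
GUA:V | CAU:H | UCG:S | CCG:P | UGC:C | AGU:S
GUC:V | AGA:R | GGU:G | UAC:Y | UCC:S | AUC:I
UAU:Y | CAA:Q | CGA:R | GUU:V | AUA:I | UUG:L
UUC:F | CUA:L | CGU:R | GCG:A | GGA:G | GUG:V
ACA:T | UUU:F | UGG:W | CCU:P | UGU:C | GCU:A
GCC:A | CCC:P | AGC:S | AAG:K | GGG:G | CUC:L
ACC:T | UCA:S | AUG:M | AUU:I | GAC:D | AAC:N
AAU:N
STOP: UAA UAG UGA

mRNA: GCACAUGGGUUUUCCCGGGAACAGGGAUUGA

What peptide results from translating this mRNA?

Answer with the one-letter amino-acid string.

Answer: MGFPGNRD

Derivation:
start AUG at pos 4
pos 4: AUG -> M; peptide=M
pos 7: GGU -> G; peptide=MG
pos 10: UUU -> F; peptide=MGF
pos 13: CCC -> P; peptide=MGFP
pos 16: GGG -> G; peptide=MGFPG
pos 19: AAC -> N; peptide=MGFPGN
pos 22: AGG -> R; peptide=MGFPGNR
pos 25: GAU -> D; peptide=MGFPGNRD
pos 28: UGA -> STOP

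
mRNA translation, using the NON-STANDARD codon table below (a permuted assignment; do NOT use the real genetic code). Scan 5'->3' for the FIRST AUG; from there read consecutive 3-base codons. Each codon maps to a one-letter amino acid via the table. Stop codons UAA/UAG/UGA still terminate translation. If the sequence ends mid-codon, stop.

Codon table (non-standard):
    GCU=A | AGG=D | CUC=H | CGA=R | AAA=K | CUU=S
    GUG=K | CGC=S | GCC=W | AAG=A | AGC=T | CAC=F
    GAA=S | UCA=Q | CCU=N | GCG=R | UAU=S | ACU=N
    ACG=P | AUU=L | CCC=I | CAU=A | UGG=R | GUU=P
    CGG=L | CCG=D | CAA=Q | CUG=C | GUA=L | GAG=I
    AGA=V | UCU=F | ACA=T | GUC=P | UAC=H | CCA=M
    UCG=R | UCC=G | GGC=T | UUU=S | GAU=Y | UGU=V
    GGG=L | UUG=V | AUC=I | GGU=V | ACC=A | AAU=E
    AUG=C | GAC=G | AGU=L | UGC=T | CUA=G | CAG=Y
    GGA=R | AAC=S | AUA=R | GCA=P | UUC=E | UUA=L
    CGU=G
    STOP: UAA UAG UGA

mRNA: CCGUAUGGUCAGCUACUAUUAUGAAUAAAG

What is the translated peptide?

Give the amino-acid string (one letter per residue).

Answer: CPTHSSS

Derivation:
start AUG at pos 4
pos 4: AUG -> C; peptide=C
pos 7: GUC -> P; peptide=CP
pos 10: AGC -> T; peptide=CPT
pos 13: UAC -> H; peptide=CPTH
pos 16: UAU -> S; peptide=CPTHS
pos 19: UAU -> S; peptide=CPTHSS
pos 22: GAA -> S; peptide=CPTHSSS
pos 25: UAA -> STOP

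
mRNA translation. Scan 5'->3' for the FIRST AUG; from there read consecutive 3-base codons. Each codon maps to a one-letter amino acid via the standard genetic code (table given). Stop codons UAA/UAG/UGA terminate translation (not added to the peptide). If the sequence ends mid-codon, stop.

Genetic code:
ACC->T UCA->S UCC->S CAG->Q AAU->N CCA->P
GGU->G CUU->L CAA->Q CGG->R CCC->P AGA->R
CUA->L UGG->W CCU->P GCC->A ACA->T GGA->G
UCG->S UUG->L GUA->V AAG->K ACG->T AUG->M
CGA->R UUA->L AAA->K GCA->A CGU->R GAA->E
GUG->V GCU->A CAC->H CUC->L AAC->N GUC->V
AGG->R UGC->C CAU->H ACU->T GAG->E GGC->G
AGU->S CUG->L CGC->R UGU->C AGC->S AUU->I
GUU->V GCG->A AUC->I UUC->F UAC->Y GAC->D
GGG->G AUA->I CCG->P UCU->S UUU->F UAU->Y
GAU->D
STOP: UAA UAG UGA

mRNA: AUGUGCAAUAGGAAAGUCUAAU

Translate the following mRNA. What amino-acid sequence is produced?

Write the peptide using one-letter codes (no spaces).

Answer: MCNRKV

Derivation:
start AUG at pos 0
pos 0: AUG -> M; peptide=M
pos 3: UGC -> C; peptide=MC
pos 6: AAU -> N; peptide=MCN
pos 9: AGG -> R; peptide=MCNR
pos 12: AAA -> K; peptide=MCNRK
pos 15: GUC -> V; peptide=MCNRKV
pos 18: UAA -> STOP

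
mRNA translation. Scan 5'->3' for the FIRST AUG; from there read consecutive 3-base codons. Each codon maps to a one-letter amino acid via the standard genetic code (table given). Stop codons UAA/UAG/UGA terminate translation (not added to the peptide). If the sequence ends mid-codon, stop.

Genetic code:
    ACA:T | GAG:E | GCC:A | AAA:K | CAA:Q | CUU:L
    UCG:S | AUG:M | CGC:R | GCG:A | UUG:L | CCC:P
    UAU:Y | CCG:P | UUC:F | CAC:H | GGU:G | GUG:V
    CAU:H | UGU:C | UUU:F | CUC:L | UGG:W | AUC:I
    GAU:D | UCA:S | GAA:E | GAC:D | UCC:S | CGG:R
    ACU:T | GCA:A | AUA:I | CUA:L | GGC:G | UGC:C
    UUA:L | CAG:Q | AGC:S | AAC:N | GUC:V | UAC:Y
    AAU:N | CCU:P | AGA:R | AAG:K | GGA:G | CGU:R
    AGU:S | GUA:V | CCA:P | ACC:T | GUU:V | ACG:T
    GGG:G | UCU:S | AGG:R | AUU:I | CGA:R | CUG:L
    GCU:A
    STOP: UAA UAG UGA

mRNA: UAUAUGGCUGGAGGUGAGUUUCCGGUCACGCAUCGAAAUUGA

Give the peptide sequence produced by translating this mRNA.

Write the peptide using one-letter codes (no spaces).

Answer: MAGGEFPVTHRN

Derivation:
start AUG at pos 3
pos 3: AUG -> M; peptide=M
pos 6: GCU -> A; peptide=MA
pos 9: GGA -> G; peptide=MAG
pos 12: GGU -> G; peptide=MAGG
pos 15: GAG -> E; peptide=MAGGE
pos 18: UUU -> F; peptide=MAGGEF
pos 21: CCG -> P; peptide=MAGGEFP
pos 24: GUC -> V; peptide=MAGGEFPV
pos 27: ACG -> T; peptide=MAGGEFPVT
pos 30: CAU -> H; peptide=MAGGEFPVTH
pos 33: CGA -> R; peptide=MAGGEFPVTHR
pos 36: AAU -> N; peptide=MAGGEFPVTHRN
pos 39: UGA -> STOP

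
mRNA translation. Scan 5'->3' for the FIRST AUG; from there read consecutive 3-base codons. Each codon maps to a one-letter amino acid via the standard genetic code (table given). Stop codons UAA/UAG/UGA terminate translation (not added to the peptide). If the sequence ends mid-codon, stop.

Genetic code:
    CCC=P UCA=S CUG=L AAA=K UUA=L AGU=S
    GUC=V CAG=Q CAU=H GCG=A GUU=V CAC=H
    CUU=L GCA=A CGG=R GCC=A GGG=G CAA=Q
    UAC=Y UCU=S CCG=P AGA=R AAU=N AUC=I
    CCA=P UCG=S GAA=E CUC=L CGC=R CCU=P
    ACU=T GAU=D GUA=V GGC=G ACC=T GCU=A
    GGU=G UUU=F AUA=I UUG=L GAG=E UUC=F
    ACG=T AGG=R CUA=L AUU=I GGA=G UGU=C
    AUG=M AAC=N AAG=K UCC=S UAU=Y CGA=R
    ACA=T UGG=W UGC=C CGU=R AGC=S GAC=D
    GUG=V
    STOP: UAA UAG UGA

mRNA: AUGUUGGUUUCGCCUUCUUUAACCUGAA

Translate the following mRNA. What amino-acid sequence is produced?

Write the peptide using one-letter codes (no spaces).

Answer: MLVSPSLT

Derivation:
start AUG at pos 0
pos 0: AUG -> M; peptide=M
pos 3: UUG -> L; peptide=ML
pos 6: GUU -> V; peptide=MLV
pos 9: UCG -> S; peptide=MLVS
pos 12: CCU -> P; peptide=MLVSP
pos 15: UCU -> S; peptide=MLVSPS
pos 18: UUA -> L; peptide=MLVSPSL
pos 21: ACC -> T; peptide=MLVSPSLT
pos 24: UGA -> STOP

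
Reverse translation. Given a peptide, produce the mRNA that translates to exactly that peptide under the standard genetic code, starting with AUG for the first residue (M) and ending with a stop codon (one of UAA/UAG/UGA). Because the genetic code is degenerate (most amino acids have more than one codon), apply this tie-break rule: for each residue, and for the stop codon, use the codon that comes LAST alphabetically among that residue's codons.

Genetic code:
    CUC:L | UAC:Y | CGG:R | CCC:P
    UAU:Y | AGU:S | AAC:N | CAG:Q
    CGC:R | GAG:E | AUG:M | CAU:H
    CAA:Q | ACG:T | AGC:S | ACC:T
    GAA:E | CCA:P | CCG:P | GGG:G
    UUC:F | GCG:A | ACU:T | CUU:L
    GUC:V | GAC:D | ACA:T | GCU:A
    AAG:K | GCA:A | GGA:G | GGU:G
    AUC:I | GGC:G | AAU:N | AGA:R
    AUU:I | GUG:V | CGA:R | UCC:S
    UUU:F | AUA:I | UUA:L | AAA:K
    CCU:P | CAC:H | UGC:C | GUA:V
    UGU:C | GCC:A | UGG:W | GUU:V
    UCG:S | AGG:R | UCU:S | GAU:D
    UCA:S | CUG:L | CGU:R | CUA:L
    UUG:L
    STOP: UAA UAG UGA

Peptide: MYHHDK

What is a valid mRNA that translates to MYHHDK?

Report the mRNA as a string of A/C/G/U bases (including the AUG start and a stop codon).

residue 1: M -> AUG (start codon)
residue 2: Y codons sorted = UAC,UAU -> pick last = UAU
residue 3: H codons sorted = CAC,CAU -> pick last = CAU
residue 4: H codons sorted = CAC,CAU -> pick last = CAU
residue 5: D codons sorted = GAC,GAU -> pick last = GAU
residue 6: K codons sorted = AAA,AAG -> pick last = AAG
terminator: stop codons sorted = UAA,UAG,UGA -> pick last = UGA

Answer: mRNA: AUGUAUCAUCAUGAUAAGUGA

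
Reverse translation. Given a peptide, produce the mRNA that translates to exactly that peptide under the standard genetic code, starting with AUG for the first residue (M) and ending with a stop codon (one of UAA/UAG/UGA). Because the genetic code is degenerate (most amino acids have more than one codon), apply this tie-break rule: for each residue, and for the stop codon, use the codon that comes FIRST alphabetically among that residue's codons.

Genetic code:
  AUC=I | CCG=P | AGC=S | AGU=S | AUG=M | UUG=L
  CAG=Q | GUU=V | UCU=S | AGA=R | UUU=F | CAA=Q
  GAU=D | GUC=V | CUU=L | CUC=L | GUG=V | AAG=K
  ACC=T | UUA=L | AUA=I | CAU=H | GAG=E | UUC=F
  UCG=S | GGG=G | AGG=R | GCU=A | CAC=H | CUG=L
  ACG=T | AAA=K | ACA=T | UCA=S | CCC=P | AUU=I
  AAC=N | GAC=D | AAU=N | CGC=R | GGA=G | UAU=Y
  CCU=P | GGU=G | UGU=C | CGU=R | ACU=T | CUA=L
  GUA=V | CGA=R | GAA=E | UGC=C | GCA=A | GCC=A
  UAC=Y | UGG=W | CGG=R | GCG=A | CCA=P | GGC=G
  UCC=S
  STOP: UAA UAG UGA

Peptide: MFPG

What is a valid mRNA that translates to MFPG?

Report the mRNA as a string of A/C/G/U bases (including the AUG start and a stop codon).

Answer: mRNA: AUGUUCCCAGGAUAA

Derivation:
residue 1: M -> AUG (start codon)
residue 2: F codons sorted = UUC,UUU -> pick first = UUC
residue 3: P codons sorted = CCA,CCC,CCG,CCU -> pick first = CCA
residue 4: G codons sorted = GGA,GGC,GGG,GGU -> pick first = GGA
terminator: stop codons sorted = UAA,UAG,UGA -> pick first = UAA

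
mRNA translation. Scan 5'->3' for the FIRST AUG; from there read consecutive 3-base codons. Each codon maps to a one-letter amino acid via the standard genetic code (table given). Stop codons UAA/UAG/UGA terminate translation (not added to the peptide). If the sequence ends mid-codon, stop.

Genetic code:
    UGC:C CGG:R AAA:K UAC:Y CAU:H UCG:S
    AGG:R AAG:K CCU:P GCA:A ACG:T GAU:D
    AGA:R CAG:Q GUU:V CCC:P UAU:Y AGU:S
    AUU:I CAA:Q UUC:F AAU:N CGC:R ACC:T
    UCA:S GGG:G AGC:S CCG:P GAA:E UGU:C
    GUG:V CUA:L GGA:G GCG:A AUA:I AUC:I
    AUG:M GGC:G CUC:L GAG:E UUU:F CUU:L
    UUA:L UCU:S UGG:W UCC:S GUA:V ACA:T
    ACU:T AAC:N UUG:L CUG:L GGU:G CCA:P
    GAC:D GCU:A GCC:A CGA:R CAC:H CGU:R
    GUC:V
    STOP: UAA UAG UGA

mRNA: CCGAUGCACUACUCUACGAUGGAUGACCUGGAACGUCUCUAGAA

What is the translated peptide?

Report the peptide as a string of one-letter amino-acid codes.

start AUG at pos 3
pos 3: AUG -> M; peptide=M
pos 6: CAC -> H; peptide=MH
pos 9: UAC -> Y; peptide=MHY
pos 12: UCU -> S; peptide=MHYS
pos 15: ACG -> T; peptide=MHYST
pos 18: AUG -> M; peptide=MHYSTM
pos 21: GAU -> D; peptide=MHYSTMD
pos 24: GAC -> D; peptide=MHYSTMDD
pos 27: CUG -> L; peptide=MHYSTMDDL
pos 30: GAA -> E; peptide=MHYSTMDDLE
pos 33: CGU -> R; peptide=MHYSTMDDLER
pos 36: CUC -> L; peptide=MHYSTMDDLERL
pos 39: UAG -> STOP

Answer: MHYSTMDDLERL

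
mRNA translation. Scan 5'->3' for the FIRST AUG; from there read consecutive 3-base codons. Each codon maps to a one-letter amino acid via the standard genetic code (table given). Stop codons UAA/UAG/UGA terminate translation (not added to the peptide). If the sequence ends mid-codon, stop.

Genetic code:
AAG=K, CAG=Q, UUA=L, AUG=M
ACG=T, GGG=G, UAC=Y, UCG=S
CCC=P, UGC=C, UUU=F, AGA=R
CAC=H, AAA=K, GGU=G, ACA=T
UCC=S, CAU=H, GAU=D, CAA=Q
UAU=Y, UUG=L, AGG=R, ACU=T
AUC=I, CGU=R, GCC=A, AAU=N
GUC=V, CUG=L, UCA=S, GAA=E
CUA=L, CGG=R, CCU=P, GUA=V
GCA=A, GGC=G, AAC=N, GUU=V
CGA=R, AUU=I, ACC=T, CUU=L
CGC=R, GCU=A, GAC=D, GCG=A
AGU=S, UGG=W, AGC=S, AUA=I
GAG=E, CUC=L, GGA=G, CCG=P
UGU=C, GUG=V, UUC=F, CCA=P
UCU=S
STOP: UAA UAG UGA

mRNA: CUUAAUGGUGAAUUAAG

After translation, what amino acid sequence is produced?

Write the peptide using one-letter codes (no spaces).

Answer: MVN

Derivation:
start AUG at pos 4
pos 4: AUG -> M; peptide=M
pos 7: GUG -> V; peptide=MV
pos 10: AAU -> N; peptide=MVN
pos 13: UAA -> STOP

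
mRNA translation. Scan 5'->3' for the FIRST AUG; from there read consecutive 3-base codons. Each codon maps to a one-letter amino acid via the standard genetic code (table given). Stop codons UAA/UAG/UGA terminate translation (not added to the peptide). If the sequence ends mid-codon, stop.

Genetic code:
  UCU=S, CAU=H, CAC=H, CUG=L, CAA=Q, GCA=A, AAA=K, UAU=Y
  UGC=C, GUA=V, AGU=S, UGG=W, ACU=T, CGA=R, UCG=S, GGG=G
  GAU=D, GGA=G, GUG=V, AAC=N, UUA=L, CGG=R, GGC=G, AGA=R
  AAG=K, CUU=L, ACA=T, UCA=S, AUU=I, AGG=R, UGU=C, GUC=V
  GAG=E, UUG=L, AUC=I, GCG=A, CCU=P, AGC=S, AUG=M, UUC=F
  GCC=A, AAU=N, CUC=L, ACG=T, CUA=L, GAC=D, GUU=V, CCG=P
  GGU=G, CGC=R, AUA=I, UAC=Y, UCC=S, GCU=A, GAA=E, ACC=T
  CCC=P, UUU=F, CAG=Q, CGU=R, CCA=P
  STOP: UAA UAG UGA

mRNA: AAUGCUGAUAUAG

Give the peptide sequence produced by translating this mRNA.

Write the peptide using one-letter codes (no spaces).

Answer: MLI

Derivation:
start AUG at pos 1
pos 1: AUG -> M; peptide=M
pos 4: CUG -> L; peptide=ML
pos 7: AUA -> I; peptide=MLI
pos 10: UAG -> STOP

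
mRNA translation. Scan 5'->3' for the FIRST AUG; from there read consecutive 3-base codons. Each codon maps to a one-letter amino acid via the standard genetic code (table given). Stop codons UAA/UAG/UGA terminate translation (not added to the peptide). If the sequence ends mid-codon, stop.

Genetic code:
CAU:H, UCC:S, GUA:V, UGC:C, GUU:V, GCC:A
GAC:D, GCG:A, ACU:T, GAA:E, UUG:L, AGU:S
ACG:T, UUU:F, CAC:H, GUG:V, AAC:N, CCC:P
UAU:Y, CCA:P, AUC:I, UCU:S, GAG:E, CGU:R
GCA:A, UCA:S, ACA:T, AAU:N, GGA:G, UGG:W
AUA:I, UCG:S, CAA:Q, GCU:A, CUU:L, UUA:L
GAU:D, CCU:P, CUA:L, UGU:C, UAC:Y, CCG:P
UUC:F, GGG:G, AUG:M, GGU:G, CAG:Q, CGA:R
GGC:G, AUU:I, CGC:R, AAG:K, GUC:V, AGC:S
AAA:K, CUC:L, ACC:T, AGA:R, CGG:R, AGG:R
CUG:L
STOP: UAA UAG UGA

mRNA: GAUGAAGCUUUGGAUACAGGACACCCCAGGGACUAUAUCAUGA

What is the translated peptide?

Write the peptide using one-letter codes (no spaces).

start AUG at pos 1
pos 1: AUG -> M; peptide=M
pos 4: AAG -> K; peptide=MK
pos 7: CUU -> L; peptide=MKL
pos 10: UGG -> W; peptide=MKLW
pos 13: AUA -> I; peptide=MKLWI
pos 16: CAG -> Q; peptide=MKLWIQ
pos 19: GAC -> D; peptide=MKLWIQD
pos 22: ACC -> T; peptide=MKLWIQDT
pos 25: CCA -> P; peptide=MKLWIQDTP
pos 28: GGG -> G; peptide=MKLWIQDTPG
pos 31: ACU -> T; peptide=MKLWIQDTPGT
pos 34: AUA -> I; peptide=MKLWIQDTPGTI
pos 37: UCA -> S; peptide=MKLWIQDTPGTIS
pos 40: UGA -> STOP

Answer: MKLWIQDTPGTIS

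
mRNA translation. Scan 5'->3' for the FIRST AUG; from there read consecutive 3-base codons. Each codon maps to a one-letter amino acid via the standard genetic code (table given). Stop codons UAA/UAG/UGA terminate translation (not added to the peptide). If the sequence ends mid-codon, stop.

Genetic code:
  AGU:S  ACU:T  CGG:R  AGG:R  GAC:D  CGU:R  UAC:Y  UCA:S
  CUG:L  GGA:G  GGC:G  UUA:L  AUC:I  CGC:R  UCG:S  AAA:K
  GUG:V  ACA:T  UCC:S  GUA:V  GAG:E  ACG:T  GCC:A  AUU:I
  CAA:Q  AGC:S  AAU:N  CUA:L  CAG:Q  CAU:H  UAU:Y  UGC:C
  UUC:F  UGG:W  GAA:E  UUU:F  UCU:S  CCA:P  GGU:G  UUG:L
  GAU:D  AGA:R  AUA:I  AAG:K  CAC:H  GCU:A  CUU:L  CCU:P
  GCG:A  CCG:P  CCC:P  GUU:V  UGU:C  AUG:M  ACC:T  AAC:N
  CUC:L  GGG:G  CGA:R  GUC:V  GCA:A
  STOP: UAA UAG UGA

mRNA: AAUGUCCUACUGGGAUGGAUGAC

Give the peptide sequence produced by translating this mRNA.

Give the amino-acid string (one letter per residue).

start AUG at pos 1
pos 1: AUG -> M; peptide=M
pos 4: UCC -> S; peptide=MS
pos 7: UAC -> Y; peptide=MSY
pos 10: UGG -> W; peptide=MSYW
pos 13: GAU -> D; peptide=MSYWD
pos 16: GGA -> G; peptide=MSYWDG
pos 19: UGA -> STOP

Answer: MSYWDG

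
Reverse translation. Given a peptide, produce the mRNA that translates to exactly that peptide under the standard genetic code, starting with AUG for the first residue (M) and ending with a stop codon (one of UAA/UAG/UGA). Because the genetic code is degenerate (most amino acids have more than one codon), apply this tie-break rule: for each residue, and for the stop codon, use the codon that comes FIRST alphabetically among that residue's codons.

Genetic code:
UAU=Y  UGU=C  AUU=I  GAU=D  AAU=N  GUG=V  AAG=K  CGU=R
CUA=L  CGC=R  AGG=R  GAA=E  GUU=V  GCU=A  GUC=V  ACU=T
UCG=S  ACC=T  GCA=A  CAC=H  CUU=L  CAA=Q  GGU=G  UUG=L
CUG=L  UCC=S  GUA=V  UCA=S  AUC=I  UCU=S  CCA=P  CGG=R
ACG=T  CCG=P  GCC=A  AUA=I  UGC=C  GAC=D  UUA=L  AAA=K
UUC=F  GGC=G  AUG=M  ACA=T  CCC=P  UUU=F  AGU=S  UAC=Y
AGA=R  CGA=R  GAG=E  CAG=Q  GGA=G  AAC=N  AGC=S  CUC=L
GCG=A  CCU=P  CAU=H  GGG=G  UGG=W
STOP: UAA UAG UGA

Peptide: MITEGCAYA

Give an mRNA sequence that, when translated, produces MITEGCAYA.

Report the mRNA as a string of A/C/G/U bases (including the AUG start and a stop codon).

residue 1: M -> AUG (start codon)
residue 2: I codons sorted = AUA,AUC,AUU -> pick first = AUA
residue 3: T codons sorted = ACA,ACC,ACG,ACU -> pick first = ACA
residue 4: E codons sorted = GAA,GAG -> pick first = GAA
residue 5: G codons sorted = GGA,GGC,GGG,GGU -> pick first = GGA
residue 6: C codons sorted = UGC,UGU -> pick first = UGC
residue 7: A codons sorted = GCA,GCC,GCG,GCU -> pick first = GCA
residue 8: Y codons sorted = UAC,UAU -> pick first = UAC
residue 9: A codons sorted = GCA,GCC,GCG,GCU -> pick first = GCA
terminator: stop codons sorted = UAA,UAG,UGA -> pick first = UAA

Answer: mRNA: AUGAUAACAGAAGGAUGCGCAUACGCAUAA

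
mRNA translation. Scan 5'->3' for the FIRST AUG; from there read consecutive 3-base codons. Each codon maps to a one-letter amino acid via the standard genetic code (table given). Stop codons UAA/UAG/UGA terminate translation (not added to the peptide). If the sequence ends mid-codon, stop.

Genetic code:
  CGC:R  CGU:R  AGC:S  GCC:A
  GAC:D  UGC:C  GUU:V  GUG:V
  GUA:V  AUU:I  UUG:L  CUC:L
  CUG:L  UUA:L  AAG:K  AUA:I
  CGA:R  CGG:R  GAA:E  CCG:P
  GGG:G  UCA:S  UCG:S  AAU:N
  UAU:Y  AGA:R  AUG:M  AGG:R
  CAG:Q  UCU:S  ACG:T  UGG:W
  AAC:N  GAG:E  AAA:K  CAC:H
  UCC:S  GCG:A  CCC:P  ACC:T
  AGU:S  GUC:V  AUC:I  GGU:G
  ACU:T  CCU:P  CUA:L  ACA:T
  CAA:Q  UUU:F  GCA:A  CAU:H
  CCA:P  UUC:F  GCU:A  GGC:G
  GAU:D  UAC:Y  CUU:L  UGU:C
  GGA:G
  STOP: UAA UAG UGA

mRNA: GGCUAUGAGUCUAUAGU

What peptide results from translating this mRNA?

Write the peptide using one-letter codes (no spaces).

start AUG at pos 4
pos 4: AUG -> M; peptide=M
pos 7: AGU -> S; peptide=MS
pos 10: CUA -> L; peptide=MSL
pos 13: UAG -> STOP

Answer: MSL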